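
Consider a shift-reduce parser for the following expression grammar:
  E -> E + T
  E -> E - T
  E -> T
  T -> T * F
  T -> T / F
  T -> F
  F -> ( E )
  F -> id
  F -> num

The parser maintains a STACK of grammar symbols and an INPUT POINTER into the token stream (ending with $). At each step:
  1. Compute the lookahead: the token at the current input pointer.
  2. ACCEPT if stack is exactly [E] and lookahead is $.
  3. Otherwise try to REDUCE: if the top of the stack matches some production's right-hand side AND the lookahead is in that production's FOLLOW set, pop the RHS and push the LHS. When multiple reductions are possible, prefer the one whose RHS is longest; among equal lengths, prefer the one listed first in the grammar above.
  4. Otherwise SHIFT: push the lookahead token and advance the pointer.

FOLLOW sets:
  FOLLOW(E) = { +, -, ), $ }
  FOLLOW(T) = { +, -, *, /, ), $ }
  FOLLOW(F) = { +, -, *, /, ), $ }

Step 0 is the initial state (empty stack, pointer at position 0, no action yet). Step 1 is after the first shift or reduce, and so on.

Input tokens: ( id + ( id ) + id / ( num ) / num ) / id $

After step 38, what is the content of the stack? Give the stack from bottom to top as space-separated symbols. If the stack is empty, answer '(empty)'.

Step 1: shift (. Stack=[(] ptr=1 lookahead=id remaining=[id + ( id ) + id / ( num ) / num ) / id $]
Step 2: shift id. Stack=[( id] ptr=2 lookahead=+ remaining=[+ ( id ) + id / ( num ) / num ) / id $]
Step 3: reduce F->id. Stack=[( F] ptr=2 lookahead=+ remaining=[+ ( id ) + id / ( num ) / num ) / id $]
Step 4: reduce T->F. Stack=[( T] ptr=2 lookahead=+ remaining=[+ ( id ) + id / ( num ) / num ) / id $]
Step 5: reduce E->T. Stack=[( E] ptr=2 lookahead=+ remaining=[+ ( id ) + id / ( num ) / num ) / id $]
Step 6: shift +. Stack=[( E +] ptr=3 lookahead=( remaining=[( id ) + id / ( num ) / num ) / id $]
Step 7: shift (. Stack=[( E + (] ptr=4 lookahead=id remaining=[id ) + id / ( num ) / num ) / id $]
Step 8: shift id. Stack=[( E + ( id] ptr=5 lookahead=) remaining=[) + id / ( num ) / num ) / id $]
Step 9: reduce F->id. Stack=[( E + ( F] ptr=5 lookahead=) remaining=[) + id / ( num ) / num ) / id $]
Step 10: reduce T->F. Stack=[( E + ( T] ptr=5 lookahead=) remaining=[) + id / ( num ) / num ) / id $]
Step 11: reduce E->T. Stack=[( E + ( E] ptr=5 lookahead=) remaining=[) + id / ( num ) / num ) / id $]
Step 12: shift ). Stack=[( E + ( E )] ptr=6 lookahead=+ remaining=[+ id / ( num ) / num ) / id $]
Step 13: reduce F->( E ). Stack=[( E + F] ptr=6 lookahead=+ remaining=[+ id / ( num ) / num ) / id $]
Step 14: reduce T->F. Stack=[( E + T] ptr=6 lookahead=+ remaining=[+ id / ( num ) / num ) / id $]
Step 15: reduce E->E + T. Stack=[( E] ptr=6 lookahead=+ remaining=[+ id / ( num ) / num ) / id $]
Step 16: shift +. Stack=[( E +] ptr=7 lookahead=id remaining=[id / ( num ) / num ) / id $]
Step 17: shift id. Stack=[( E + id] ptr=8 lookahead=/ remaining=[/ ( num ) / num ) / id $]
Step 18: reduce F->id. Stack=[( E + F] ptr=8 lookahead=/ remaining=[/ ( num ) / num ) / id $]
Step 19: reduce T->F. Stack=[( E + T] ptr=8 lookahead=/ remaining=[/ ( num ) / num ) / id $]
Step 20: shift /. Stack=[( E + T /] ptr=9 lookahead=( remaining=[( num ) / num ) / id $]
Step 21: shift (. Stack=[( E + T / (] ptr=10 lookahead=num remaining=[num ) / num ) / id $]
Step 22: shift num. Stack=[( E + T / ( num] ptr=11 lookahead=) remaining=[) / num ) / id $]
Step 23: reduce F->num. Stack=[( E + T / ( F] ptr=11 lookahead=) remaining=[) / num ) / id $]
Step 24: reduce T->F. Stack=[( E + T / ( T] ptr=11 lookahead=) remaining=[) / num ) / id $]
Step 25: reduce E->T. Stack=[( E + T / ( E] ptr=11 lookahead=) remaining=[) / num ) / id $]
Step 26: shift ). Stack=[( E + T / ( E )] ptr=12 lookahead=/ remaining=[/ num ) / id $]
Step 27: reduce F->( E ). Stack=[( E + T / F] ptr=12 lookahead=/ remaining=[/ num ) / id $]
Step 28: reduce T->T / F. Stack=[( E + T] ptr=12 lookahead=/ remaining=[/ num ) / id $]
Step 29: shift /. Stack=[( E + T /] ptr=13 lookahead=num remaining=[num ) / id $]
Step 30: shift num. Stack=[( E + T / num] ptr=14 lookahead=) remaining=[) / id $]
Step 31: reduce F->num. Stack=[( E + T / F] ptr=14 lookahead=) remaining=[) / id $]
Step 32: reduce T->T / F. Stack=[( E + T] ptr=14 lookahead=) remaining=[) / id $]
Step 33: reduce E->E + T. Stack=[( E] ptr=14 lookahead=) remaining=[) / id $]
Step 34: shift ). Stack=[( E )] ptr=15 lookahead=/ remaining=[/ id $]
Step 35: reduce F->( E ). Stack=[F] ptr=15 lookahead=/ remaining=[/ id $]
Step 36: reduce T->F. Stack=[T] ptr=15 lookahead=/ remaining=[/ id $]
Step 37: shift /. Stack=[T /] ptr=16 lookahead=id remaining=[id $]
Step 38: shift id. Stack=[T / id] ptr=17 lookahead=$ remaining=[$]

Answer: T / id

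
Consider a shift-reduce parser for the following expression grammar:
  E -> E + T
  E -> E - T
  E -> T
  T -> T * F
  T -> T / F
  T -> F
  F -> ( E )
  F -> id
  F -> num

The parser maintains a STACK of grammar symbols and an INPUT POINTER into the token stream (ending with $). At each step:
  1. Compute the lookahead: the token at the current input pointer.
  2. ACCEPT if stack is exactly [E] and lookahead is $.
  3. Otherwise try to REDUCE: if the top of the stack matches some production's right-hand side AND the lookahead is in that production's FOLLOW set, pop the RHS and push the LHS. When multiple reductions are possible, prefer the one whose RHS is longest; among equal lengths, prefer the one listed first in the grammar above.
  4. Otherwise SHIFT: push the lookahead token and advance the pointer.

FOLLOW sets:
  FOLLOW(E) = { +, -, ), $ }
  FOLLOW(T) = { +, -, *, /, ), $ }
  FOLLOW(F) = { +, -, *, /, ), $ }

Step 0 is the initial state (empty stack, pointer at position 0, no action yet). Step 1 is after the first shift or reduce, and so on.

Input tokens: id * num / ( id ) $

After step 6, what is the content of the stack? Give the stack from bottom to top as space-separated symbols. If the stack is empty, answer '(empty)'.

Step 1: shift id. Stack=[id] ptr=1 lookahead=* remaining=[* num / ( id ) $]
Step 2: reduce F->id. Stack=[F] ptr=1 lookahead=* remaining=[* num / ( id ) $]
Step 3: reduce T->F. Stack=[T] ptr=1 lookahead=* remaining=[* num / ( id ) $]
Step 4: shift *. Stack=[T *] ptr=2 lookahead=num remaining=[num / ( id ) $]
Step 5: shift num. Stack=[T * num] ptr=3 lookahead=/ remaining=[/ ( id ) $]
Step 6: reduce F->num. Stack=[T * F] ptr=3 lookahead=/ remaining=[/ ( id ) $]

Answer: T * F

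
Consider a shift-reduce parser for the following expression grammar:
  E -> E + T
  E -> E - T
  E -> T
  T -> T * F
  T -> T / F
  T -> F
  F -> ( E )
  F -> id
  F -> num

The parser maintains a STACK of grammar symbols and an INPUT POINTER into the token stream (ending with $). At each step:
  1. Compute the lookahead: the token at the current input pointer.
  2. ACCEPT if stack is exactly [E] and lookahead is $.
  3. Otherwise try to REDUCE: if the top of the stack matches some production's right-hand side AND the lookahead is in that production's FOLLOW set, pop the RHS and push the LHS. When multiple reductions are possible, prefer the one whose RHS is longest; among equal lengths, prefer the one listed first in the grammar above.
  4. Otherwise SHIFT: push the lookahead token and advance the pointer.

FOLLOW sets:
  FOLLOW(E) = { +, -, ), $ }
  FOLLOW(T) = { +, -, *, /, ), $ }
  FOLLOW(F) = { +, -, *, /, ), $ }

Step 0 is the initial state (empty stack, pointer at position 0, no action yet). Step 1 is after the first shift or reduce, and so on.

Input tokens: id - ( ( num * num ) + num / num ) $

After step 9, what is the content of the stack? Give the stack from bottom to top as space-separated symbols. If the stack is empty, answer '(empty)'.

Answer: E - ( ( F

Derivation:
Step 1: shift id. Stack=[id] ptr=1 lookahead=- remaining=[- ( ( num * num ) + num / num ) $]
Step 2: reduce F->id. Stack=[F] ptr=1 lookahead=- remaining=[- ( ( num * num ) + num / num ) $]
Step 3: reduce T->F. Stack=[T] ptr=1 lookahead=- remaining=[- ( ( num * num ) + num / num ) $]
Step 4: reduce E->T. Stack=[E] ptr=1 lookahead=- remaining=[- ( ( num * num ) + num / num ) $]
Step 5: shift -. Stack=[E -] ptr=2 lookahead=( remaining=[( ( num * num ) + num / num ) $]
Step 6: shift (. Stack=[E - (] ptr=3 lookahead=( remaining=[( num * num ) + num / num ) $]
Step 7: shift (. Stack=[E - ( (] ptr=4 lookahead=num remaining=[num * num ) + num / num ) $]
Step 8: shift num. Stack=[E - ( ( num] ptr=5 lookahead=* remaining=[* num ) + num / num ) $]
Step 9: reduce F->num. Stack=[E - ( ( F] ptr=5 lookahead=* remaining=[* num ) + num / num ) $]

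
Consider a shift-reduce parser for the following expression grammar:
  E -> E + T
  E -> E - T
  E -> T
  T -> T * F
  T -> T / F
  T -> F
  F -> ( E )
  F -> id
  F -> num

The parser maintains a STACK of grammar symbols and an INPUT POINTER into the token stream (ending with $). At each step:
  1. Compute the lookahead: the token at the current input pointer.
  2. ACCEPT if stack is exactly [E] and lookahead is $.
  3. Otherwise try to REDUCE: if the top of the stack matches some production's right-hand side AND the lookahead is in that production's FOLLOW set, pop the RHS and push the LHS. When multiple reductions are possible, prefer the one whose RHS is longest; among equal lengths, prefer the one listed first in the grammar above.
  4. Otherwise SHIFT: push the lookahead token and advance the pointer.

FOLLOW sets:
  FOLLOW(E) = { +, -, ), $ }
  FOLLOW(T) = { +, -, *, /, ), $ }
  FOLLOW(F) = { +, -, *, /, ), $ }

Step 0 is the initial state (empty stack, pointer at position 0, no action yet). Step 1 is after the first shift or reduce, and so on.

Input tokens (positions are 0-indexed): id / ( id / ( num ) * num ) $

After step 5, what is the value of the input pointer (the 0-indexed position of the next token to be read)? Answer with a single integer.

Answer: 3

Derivation:
Step 1: shift id. Stack=[id] ptr=1 lookahead=/ remaining=[/ ( id / ( num ) * num ) $]
Step 2: reduce F->id. Stack=[F] ptr=1 lookahead=/ remaining=[/ ( id / ( num ) * num ) $]
Step 3: reduce T->F. Stack=[T] ptr=1 lookahead=/ remaining=[/ ( id / ( num ) * num ) $]
Step 4: shift /. Stack=[T /] ptr=2 lookahead=( remaining=[( id / ( num ) * num ) $]
Step 5: shift (. Stack=[T / (] ptr=3 lookahead=id remaining=[id / ( num ) * num ) $]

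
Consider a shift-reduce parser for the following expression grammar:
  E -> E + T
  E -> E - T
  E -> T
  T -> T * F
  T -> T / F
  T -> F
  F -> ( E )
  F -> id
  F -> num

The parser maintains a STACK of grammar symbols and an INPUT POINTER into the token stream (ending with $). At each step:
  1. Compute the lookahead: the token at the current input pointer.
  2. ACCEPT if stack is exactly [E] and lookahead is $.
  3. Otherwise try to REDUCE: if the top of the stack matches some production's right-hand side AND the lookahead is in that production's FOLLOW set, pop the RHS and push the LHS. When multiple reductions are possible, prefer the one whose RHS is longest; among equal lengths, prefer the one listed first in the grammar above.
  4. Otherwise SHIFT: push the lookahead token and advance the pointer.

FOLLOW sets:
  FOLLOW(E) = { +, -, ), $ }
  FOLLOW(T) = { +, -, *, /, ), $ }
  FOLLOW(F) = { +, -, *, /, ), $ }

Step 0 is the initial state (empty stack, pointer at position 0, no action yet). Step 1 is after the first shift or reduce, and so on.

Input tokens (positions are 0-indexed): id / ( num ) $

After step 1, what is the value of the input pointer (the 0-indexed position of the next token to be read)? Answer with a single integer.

Answer: 1

Derivation:
Step 1: shift id. Stack=[id] ptr=1 lookahead=/ remaining=[/ ( num ) $]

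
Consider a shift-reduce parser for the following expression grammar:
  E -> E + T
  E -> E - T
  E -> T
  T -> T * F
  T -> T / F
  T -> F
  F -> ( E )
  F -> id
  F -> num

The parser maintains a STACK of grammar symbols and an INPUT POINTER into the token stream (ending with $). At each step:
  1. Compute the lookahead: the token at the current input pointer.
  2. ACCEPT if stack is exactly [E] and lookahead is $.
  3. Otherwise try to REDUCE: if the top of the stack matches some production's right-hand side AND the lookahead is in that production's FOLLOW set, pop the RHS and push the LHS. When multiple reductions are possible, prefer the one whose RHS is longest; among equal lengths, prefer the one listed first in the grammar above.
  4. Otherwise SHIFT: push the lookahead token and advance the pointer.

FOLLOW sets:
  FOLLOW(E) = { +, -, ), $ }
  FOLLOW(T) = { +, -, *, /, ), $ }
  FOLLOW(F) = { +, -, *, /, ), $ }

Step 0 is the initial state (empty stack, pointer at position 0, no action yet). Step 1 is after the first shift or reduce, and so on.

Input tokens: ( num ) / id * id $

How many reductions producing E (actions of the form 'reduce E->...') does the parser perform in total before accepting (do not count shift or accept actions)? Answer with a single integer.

Answer: 2

Derivation:
Step 1: shift (. Stack=[(] ptr=1 lookahead=num remaining=[num ) / id * id $]
Step 2: shift num. Stack=[( num] ptr=2 lookahead=) remaining=[) / id * id $]
Step 3: reduce F->num. Stack=[( F] ptr=2 lookahead=) remaining=[) / id * id $]
Step 4: reduce T->F. Stack=[( T] ptr=2 lookahead=) remaining=[) / id * id $]
Step 5: reduce E->T. Stack=[( E] ptr=2 lookahead=) remaining=[) / id * id $]
Step 6: shift ). Stack=[( E )] ptr=3 lookahead=/ remaining=[/ id * id $]
Step 7: reduce F->( E ). Stack=[F] ptr=3 lookahead=/ remaining=[/ id * id $]
Step 8: reduce T->F. Stack=[T] ptr=3 lookahead=/ remaining=[/ id * id $]
Step 9: shift /. Stack=[T /] ptr=4 lookahead=id remaining=[id * id $]
Step 10: shift id. Stack=[T / id] ptr=5 lookahead=* remaining=[* id $]
Step 11: reduce F->id. Stack=[T / F] ptr=5 lookahead=* remaining=[* id $]
Step 12: reduce T->T / F. Stack=[T] ptr=5 lookahead=* remaining=[* id $]
Step 13: shift *. Stack=[T *] ptr=6 lookahead=id remaining=[id $]
Step 14: shift id. Stack=[T * id] ptr=7 lookahead=$ remaining=[$]
Step 15: reduce F->id. Stack=[T * F] ptr=7 lookahead=$ remaining=[$]
Step 16: reduce T->T * F. Stack=[T] ptr=7 lookahead=$ remaining=[$]
Step 17: reduce E->T. Stack=[E] ptr=7 lookahead=$ remaining=[$]
Step 18: accept. Stack=[E] ptr=7 lookahead=$ remaining=[$]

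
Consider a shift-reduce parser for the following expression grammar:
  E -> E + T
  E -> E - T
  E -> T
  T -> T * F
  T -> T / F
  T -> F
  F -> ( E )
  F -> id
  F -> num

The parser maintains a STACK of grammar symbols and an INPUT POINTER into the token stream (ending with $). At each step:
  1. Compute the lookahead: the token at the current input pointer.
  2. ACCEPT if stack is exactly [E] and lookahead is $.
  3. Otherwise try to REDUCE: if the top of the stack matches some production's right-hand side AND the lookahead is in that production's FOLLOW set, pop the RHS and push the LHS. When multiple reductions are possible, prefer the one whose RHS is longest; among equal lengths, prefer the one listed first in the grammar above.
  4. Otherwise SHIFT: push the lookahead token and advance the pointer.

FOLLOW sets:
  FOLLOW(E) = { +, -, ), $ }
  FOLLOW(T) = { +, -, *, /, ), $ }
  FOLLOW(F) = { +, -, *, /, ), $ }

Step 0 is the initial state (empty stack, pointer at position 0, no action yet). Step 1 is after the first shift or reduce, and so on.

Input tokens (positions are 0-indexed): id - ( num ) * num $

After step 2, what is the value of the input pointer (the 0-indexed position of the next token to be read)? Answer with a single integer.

Step 1: shift id. Stack=[id] ptr=1 lookahead=- remaining=[- ( num ) * num $]
Step 2: reduce F->id. Stack=[F] ptr=1 lookahead=- remaining=[- ( num ) * num $]

Answer: 1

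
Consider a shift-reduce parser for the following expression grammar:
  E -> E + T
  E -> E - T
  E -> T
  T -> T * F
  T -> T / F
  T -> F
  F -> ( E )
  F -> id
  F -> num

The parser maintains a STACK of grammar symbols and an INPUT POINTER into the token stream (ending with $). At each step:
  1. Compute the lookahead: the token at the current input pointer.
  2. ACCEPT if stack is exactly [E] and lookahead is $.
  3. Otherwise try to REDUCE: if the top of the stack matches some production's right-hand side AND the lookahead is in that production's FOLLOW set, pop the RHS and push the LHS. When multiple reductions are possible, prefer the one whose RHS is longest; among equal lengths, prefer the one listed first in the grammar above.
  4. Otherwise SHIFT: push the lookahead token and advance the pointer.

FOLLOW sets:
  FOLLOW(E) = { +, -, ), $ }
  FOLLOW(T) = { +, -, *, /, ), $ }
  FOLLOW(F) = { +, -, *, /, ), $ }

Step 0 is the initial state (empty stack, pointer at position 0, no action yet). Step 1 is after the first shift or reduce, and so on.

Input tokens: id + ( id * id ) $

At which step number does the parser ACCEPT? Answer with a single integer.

Step 1: shift id. Stack=[id] ptr=1 lookahead=+ remaining=[+ ( id * id ) $]
Step 2: reduce F->id. Stack=[F] ptr=1 lookahead=+ remaining=[+ ( id * id ) $]
Step 3: reduce T->F. Stack=[T] ptr=1 lookahead=+ remaining=[+ ( id * id ) $]
Step 4: reduce E->T. Stack=[E] ptr=1 lookahead=+ remaining=[+ ( id * id ) $]
Step 5: shift +. Stack=[E +] ptr=2 lookahead=( remaining=[( id * id ) $]
Step 6: shift (. Stack=[E + (] ptr=3 lookahead=id remaining=[id * id ) $]
Step 7: shift id. Stack=[E + ( id] ptr=4 lookahead=* remaining=[* id ) $]
Step 8: reduce F->id. Stack=[E + ( F] ptr=4 lookahead=* remaining=[* id ) $]
Step 9: reduce T->F. Stack=[E + ( T] ptr=4 lookahead=* remaining=[* id ) $]
Step 10: shift *. Stack=[E + ( T *] ptr=5 lookahead=id remaining=[id ) $]
Step 11: shift id. Stack=[E + ( T * id] ptr=6 lookahead=) remaining=[) $]
Step 12: reduce F->id. Stack=[E + ( T * F] ptr=6 lookahead=) remaining=[) $]
Step 13: reduce T->T * F. Stack=[E + ( T] ptr=6 lookahead=) remaining=[) $]
Step 14: reduce E->T. Stack=[E + ( E] ptr=6 lookahead=) remaining=[) $]
Step 15: shift ). Stack=[E + ( E )] ptr=7 lookahead=$ remaining=[$]
Step 16: reduce F->( E ). Stack=[E + F] ptr=7 lookahead=$ remaining=[$]
Step 17: reduce T->F. Stack=[E + T] ptr=7 lookahead=$ remaining=[$]
Step 18: reduce E->E + T. Stack=[E] ptr=7 lookahead=$ remaining=[$]
Step 19: accept. Stack=[E] ptr=7 lookahead=$ remaining=[$]

Answer: 19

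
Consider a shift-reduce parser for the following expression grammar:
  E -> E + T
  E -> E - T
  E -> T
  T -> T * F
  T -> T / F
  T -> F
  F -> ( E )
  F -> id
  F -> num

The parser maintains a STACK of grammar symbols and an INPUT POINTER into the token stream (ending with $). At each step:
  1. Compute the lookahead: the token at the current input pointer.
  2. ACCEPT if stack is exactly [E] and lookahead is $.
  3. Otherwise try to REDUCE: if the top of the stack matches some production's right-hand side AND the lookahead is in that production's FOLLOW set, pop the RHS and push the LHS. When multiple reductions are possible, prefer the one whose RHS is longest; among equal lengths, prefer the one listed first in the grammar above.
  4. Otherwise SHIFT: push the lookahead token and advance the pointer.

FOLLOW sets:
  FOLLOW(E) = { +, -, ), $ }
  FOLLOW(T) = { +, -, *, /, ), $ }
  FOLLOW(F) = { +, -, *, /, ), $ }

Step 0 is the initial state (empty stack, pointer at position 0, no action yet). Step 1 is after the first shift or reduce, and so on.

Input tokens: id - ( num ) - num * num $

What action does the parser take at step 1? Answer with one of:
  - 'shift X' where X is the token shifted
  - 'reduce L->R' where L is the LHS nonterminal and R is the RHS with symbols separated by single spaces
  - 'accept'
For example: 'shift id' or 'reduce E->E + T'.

Step 1: shift id. Stack=[id] ptr=1 lookahead=- remaining=[- ( num ) - num * num $]

Answer: shift id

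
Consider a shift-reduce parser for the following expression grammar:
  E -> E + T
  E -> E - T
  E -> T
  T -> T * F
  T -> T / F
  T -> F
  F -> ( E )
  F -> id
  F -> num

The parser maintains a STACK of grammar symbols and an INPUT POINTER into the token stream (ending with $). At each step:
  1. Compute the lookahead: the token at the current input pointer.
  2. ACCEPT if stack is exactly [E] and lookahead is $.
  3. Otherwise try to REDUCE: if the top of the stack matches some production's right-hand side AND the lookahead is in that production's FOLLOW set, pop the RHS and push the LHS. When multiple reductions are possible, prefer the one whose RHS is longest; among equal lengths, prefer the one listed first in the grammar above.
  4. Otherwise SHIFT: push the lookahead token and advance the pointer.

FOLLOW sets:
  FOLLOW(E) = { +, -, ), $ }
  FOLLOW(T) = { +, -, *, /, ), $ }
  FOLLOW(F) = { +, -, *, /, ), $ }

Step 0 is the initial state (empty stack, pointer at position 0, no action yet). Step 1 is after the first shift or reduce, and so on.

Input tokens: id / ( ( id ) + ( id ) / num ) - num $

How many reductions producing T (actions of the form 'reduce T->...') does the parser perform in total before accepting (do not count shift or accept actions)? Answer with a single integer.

Step 1: shift id. Stack=[id] ptr=1 lookahead=/ remaining=[/ ( ( id ) + ( id ) / num ) - num $]
Step 2: reduce F->id. Stack=[F] ptr=1 lookahead=/ remaining=[/ ( ( id ) + ( id ) / num ) - num $]
Step 3: reduce T->F. Stack=[T] ptr=1 lookahead=/ remaining=[/ ( ( id ) + ( id ) / num ) - num $]
Step 4: shift /. Stack=[T /] ptr=2 lookahead=( remaining=[( ( id ) + ( id ) / num ) - num $]
Step 5: shift (. Stack=[T / (] ptr=3 lookahead=( remaining=[( id ) + ( id ) / num ) - num $]
Step 6: shift (. Stack=[T / ( (] ptr=4 lookahead=id remaining=[id ) + ( id ) / num ) - num $]
Step 7: shift id. Stack=[T / ( ( id] ptr=5 lookahead=) remaining=[) + ( id ) / num ) - num $]
Step 8: reduce F->id. Stack=[T / ( ( F] ptr=5 lookahead=) remaining=[) + ( id ) / num ) - num $]
Step 9: reduce T->F. Stack=[T / ( ( T] ptr=5 lookahead=) remaining=[) + ( id ) / num ) - num $]
Step 10: reduce E->T. Stack=[T / ( ( E] ptr=5 lookahead=) remaining=[) + ( id ) / num ) - num $]
Step 11: shift ). Stack=[T / ( ( E )] ptr=6 lookahead=+ remaining=[+ ( id ) / num ) - num $]
Step 12: reduce F->( E ). Stack=[T / ( F] ptr=6 lookahead=+ remaining=[+ ( id ) / num ) - num $]
Step 13: reduce T->F. Stack=[T / ( T] ptr=6 lookahead=+ remaining=[+ ( id ) / num ) - num $]
Step 14: reduce E->T. Stack=[T / ( E] ptr=6 lookahead=+ remaining=[+ ( id ) / num ) - num $]
Step 15: shift +. Stack=[T / ( E +] ptr=7 lookahead=( remaining=[( id ) / num ) - num $]
Step 16: shift (. Stack=[T / ( E + (] ptr=8 lookahead=id remaining=[id ) / num ) - num $]
Step 17: shift id. Stack=[T / ( E + ( id] ptr=9 lookahead=) remaining=[) / num ) - num $]
Step 18: reduce F->id. Stack=[T / ( E + ( F] ptr=9 lookahead=) remaining=[) / num ) - num $]
Step 19: reduce T->F. Stack=[T / ( E + ( T] ptr=9 lookahead=) remaining=[) / num ) - num $]
Step 20: reduce E->T. Stack=[T / ( E + ( E] ptr=9 lookahead=) remaining=[) / num ) - num $]
Step 21: shift ). Stack=[T / ( E + ( E )] ptr=10 lookahead=/ remaining=[/ num ) - num $]
Step 22: reduce F->( E ). Stack=[T / ( E + F] ptr=10 lookahead=/ remaining=[/ num ) - num $]
Step 23: reduce T->F. Stack=[T / ( E + T] ptr=10 lookahead=/ remaining=[/ num ) - num $]
Step 24: shift /. Stack=[T / ( E + T /] ptr=11 lookahead=num remaining=[num ) - num $]
Step 25: shift num. Stack=[T / ( E + T / num] ptr=12 lookahead=) remaining=[) - num $]
Step 26: reduce F->num. Stack=[T / ( E + T / F] ptr=12 lookahead=) remaining=[) - num $]
Step 27: reduce T->T / F. Stack=[T / ( E + T] ptr=12 lookahead=) remaining=[) - num $]
Step 28: reduce E->E + T. Stack=[T / ( E] ptr=12 lookahead=) remaining=[) - num $]
Step 29: shift ). Stack=[T / ( E )] ptr=13 lookahead=- remaining=[- num $]
Step 30: reduce F->( E ). Stack=[T / F] ptr=13 lookahead=- remaining=[- num $]
Step 31: reduce T->T / F. Stack=[T] ptr=13 lookahead=- remaining=[- num $]
Step 32: reduce E->T. Stack=[E] ptr=13 lookahead=- remaining=[- num $]
Step 33: shift -. Stack=[E -] ptr=14 lookahead=num remaining=[num $]
Step 34: shift num. Stack=[E - num] ptr=15 lookahead=$ remaining=[$]
Step 35: reduce F->num. Stack=[E - F] ptr=15 lookahead=$ remaining=[$]
Step 36: reduce T->F. Stack=[E - T] ptr=15 lookahead=$ remaining=[$]
Step 37: reduce E->E - T. Stack=[E] ptr=15 lookahead=$ remaining=[$]
Step 38: accept. Stack=[E] ptr=15 lookahead=$ remaining=[$]

Answer: 8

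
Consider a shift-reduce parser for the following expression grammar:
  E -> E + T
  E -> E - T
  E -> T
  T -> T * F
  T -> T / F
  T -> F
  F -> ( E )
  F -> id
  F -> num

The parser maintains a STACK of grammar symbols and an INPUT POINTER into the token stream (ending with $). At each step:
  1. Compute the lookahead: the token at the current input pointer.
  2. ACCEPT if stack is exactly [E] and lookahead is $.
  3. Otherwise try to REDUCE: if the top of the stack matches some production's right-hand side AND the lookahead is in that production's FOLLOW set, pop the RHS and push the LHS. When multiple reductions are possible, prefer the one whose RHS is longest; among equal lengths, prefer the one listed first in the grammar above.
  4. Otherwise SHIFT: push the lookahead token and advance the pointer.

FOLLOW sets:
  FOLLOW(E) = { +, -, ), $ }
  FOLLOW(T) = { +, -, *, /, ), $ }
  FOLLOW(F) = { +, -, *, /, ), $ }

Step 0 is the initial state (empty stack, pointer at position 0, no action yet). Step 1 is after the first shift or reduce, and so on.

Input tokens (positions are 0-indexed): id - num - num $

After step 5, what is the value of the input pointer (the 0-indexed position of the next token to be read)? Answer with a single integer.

Answer: 2

Derivation:
Step 1: shift id. Stack=[id] ptr=1 lookahead=- remaining=[- num - num $]
Step 2: reduce F->id. Stack=[F] ptr=1 lookahead=- remaining=[- num - num $]
Step 3: reduce T->F. Stack=[T] ptr=1 lookahead=- remaining=[- num - num $]
Step 4: reduce E->T. Stack=[E] ptr=1 lookahead=- remaining=[- num - num $]
Step 5: shift -. Stack=[E -] ptr=2 lookahead=num remaining=[num - num $]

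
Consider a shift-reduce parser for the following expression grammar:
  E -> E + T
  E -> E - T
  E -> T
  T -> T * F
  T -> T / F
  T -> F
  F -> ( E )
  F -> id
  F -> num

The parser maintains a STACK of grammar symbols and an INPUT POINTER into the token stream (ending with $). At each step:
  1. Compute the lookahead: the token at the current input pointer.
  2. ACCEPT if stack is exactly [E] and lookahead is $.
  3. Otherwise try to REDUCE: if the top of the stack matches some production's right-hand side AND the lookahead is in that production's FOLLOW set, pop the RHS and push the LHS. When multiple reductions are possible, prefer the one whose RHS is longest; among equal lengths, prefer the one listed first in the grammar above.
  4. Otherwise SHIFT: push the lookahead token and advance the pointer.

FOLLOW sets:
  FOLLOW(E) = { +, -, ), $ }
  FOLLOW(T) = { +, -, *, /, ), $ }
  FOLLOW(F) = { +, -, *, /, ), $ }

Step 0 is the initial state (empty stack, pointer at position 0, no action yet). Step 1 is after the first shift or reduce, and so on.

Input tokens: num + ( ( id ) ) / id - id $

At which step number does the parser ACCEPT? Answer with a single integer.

Answer: 29

Derivation:
Step 1: shift num. Stack=[num] ptr=1 lookahead=+ remaining=[+ ( ( id ) ) / id - id $]
Step 2: reduce F->num. Stack=[F] ptr=1 lookahead=+ remaining=[+ ( ( id ) ) / id - id $]
Step 3: reduce T->F. Stack=[T] ptr=1 lookahead=+ remaining=[+ ( ( id ) ) / id - id $]
Step 4: reduce E->T. Stack=[E] ptr=1 lookahead=+ remaining=[+ ( ( id ) ) / id - id $]
Step 5: shift +. Stack=[E +] ptr=2 lookahead=( remaining=[( ( id ) ) / id - id $]
Step 6: shift (. Stack=[E + (] ptr=3 lookahead=( remaining=[( id ) ) / id - id $]
Step 7: shift (. Stack=[E + ( (] ptr=4 lookahead=id remaining=[id ) ) / id - id $]
Step 8: shift id. Stack=[E + ( ( id] ptr=5 lookahead=) remaining=[) ) / id - id $]
Step 9: reduce F->id. Stack=[E + ( ( F] ptr=5 lookahead=) remaining=[) ) / id - id $]
Step 10: reduce T->F. Stack=[E + ( ( T] ptr=5 lookahead=) remaining=[) ) / id - id $]
Step 11: reduce E->T. Stack=[E + ( ( E] ptr=5 lookahead=) remaining=[) ) / id - id $]
Step 12: shift ). Stack=[E + ( ( E )] ptr=6 lookahead=) remaining=[) / id - id $]
Step 13: reduce F->( E ). Stack=[E + ( F] ptr=6 lookahead=) remaining=[) / id - id $]
Step 14: reduce T->F. Stack=[E + ( T] ptr=6 lookahead=) remaining=[) / id - id $]
Step 15: reduce E->T. Stack=[E + ( E] ptr=6 lookahead=) remaining=[) / id - id $]
Step 16: shift ). Stack=[E + ( E )] ptr=7 lookahead=/ remaining=[/ id - id $]
Step 17: reduce F->( E ). Stack=[E + F] ptr=7 lookahead=/ remaining=[/ id - id $]
Step 18: reduce T->F. Stack=[E + T] ptr=7 lookahead=/ remaining=[/ id - id $]
Step 19: shift /. Stack=[E + T /] ptr=8 lookahead=id remaining=[id - id $]
Step 20: shift id. Stack=[E + T / id] ptr=9 lookahead=- remaining=[- id $]
Step 21: reduce F->id. Stack=[E + T / F] ptr=9 lookahead=- remaining=[- id $]
Step 22: reduce T->T / F. Stack=[E + T] ptr=9 lookahead=- remaining=[- id $]
Step 23: reduce E->E + T. Stack=[E] ptr=9 lookahead=- remaining=[- id $]
Step 24: shift -. Stack=[E -] ptr=10 lookahead=id remaining=[id $]
Step 25: shift id. Stack=[E - id] ptr=11 lookahead=$ remaining=[$]
Step 26: reduce F->id. Stack=[E - F] ptr=11 lookahead=$ remaining=[$]
Step 27: reduce T->F. Stack=[E - T] ptr=11 lookahead=$ remaining=[$]
Step 28: reduce E->E - T. Stack=[E] ptr=11 lookahead=$ remaining=[$]
Step 29: accept. Stack=[E] ptr=11 lookahead=$ remaining=[$]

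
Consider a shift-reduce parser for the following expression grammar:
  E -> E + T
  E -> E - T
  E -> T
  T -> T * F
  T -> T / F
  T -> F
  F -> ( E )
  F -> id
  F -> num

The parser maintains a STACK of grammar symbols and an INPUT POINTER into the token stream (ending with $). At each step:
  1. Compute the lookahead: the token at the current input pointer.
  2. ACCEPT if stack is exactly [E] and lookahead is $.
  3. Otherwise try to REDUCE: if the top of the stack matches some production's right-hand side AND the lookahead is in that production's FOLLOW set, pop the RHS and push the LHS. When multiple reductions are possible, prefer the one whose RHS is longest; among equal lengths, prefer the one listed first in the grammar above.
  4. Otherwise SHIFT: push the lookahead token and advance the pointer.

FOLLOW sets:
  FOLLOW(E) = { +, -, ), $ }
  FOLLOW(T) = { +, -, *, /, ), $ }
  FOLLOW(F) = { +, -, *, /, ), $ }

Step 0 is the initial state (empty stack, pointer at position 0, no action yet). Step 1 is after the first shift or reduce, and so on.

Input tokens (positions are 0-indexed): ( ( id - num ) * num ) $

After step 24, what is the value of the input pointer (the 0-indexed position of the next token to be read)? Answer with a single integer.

Answer: 9

Derivation:
Step 1: shift (. Stack=[(] ptr=1 lookahead=( remaining=[( id - num ) * num ) $]
Step 2: shift (. Stack=[( (] ptr=2 lookahead=id remaining=[id - num ) * num ) $]
Step 3: shift id. Stack=[( ( id] ptr=3 lookahead=- remaining=[- num ) * num ) $]
Step 4: reduce F->id. Stack=[( ( F] ptr=3 lookahead=- remaining=[- num ) * num ) $]
Step 5: reduce T->F. Stack=[( ( T] ptr=3 lookahead=- remaining=[- num ) * num ) $]
Step 6: reduce E->T. Stack=[( ( E] ptr=3 lookahead=- remaining=[- num ) * num ) $]
Step 7: shift -. Stack=[( ( E -] ptr=4 lookahead=num remaining=[num ) * num ) $]
Step 8: shift num. Stack=[( ( E - num] ptr=5 lookahead=) remaining=[) * num ) $]
Step 9: reduce F->num. Stack=[( ( E - F] ptr=5 lookahead=) remaining=[) * num ) $]
Step 10: reduce T->F. Stack=[( ( E - T] ptr=5 lookahead=) remaining=[) * num ) $]
Step 11: reduce E->E - T. Stack=[( ( E] ptr=5 lookahead=) remaining=[) * num ) $]
Step 12: shift ). Stack=[( ( E )] ptr=6 lookahead=* remaining=[* num ) $]
Step 13: reduce F->( E ). Stack=[( F] ptr=6 lookahead=* remaining=[* num ) $]
Step 14: reduce T->F. Stack=[( T] ptr=6 lookahead=* remaining=[* num ) $]
Step 15: shift *. Stack=[( T *] ptr=7 lookahead=num remaining=[num ) $]
Step 16: shift num. Stack=[( T * num] ptr=8 lookahead=) remaining=[) $]
Step 17: reduce F->num. Stack=[( T * F] ptr=8 lookahead=) remaining=[) $]
Step 18: reduce T->T * F. Stack=[( T] ptr=8 lookahead=) remaining=[) $]
Step 19: reduce E->T. Stack=[( E] ptr=8 lookahead=) remaining=[) $]
Step 20: shift ). Stack=[( E )] ptr=9 lookahead=$ remaining=[$]
Step 21: reduce F->( E ). Stack=[F] ptr=9 lookahead=$ remaining=[$]
Step 22: reduce T->F. Stack=[T] ptr=9 lookahead=$ remaining=[$]
Step 23: reduce E->T. Stack=[E] ptr=9 lookahead=$ remaining=[$]
Step 24: accept. Stack=[E] ptr=9 lookahead=$ remaining=[$]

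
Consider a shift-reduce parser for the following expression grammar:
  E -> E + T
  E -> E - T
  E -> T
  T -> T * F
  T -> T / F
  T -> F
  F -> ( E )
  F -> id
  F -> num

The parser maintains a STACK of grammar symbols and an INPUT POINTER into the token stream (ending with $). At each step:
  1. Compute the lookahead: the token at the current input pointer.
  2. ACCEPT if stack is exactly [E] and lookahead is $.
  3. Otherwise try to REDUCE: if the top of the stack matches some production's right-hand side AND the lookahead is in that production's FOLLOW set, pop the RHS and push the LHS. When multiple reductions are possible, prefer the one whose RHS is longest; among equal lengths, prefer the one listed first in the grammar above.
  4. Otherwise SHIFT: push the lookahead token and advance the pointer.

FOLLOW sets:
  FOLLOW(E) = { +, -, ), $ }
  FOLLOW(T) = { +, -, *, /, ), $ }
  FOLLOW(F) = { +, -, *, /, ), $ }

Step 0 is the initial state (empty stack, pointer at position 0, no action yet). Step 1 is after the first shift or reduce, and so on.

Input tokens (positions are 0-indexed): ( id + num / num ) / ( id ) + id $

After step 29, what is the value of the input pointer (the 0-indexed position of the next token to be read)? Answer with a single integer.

Answer: 13

Derivation:
Step 1: shift (. Stack=[(] ptr=1 lookahead=id remaining=[id + num / num ) / ( id ) + id $]
Step 2: shift id. Stack=[( id] ptr=2 lookahead=+ remaining=[+ num / num ) / ( id ) + id $]
Step 3: reduce F->id. Stack=[( F] ptr=2 lookahead=+ remaining=[+ num / num ) / ( id ) + id $]
Step 4: reduce T->F. Stack=[( T] ptr=2 lookahead=+ remaining=[+ num / num ) / ( id ) + id $]
Step 5: reduce E->T. Stack=[( E] ptr=2 lookahead=+ remaining=[+ num / num ) / ( id ) + id $]
Step 6: shift +. Stack=[( E +] ptr=3 lookahead=num remaining=[num / num ) / ( id ) + id $]
Step 7: shift num. Stack=[( E + num] ptr=4 lookahead=/ remaining=[/ num ) / ( id ) + id $]
Step 8: reduce F->num. Stack=[( E + F] ptr=4 lookahead=/ remaining=[/ num ) / ( id ) + id $]
Step 9: reduce T->F. Stack=[( E + T] ptr=4 lookahead=/ remaining=[/ num ) / ( id ) + id $]
Step 10: shift /. Stack=[( E + T /] ptr=5 lookahead=num remaining=[num ) / ( id ) + id $]
Step 11: shift num. Stack=[( E + T / num] ptr=6 lookahead=) remaining=[) / ( id ) + id $]
Step 12: reduce F->num. Stack=[( E + T / F] ptr=6 lookahead=) remaining=[) / ( id ) + id $]
Step 13: reduce T->T / F. Stack=[( E + T] ptr=6 lookahead=) remaining=[) / ( id ) + id $]
Step 14: reduce E->E + T. Stack=[( E] ptr=6 lookahead=) remaining=[) / ( id ) + id $]
Step 15: shift ). Stack=[( E )] ptr=7 lookahead=/ remaining=[/ ( id ) + id $]
Step 16: reduce F->( E ). Stack=[F] ptr=7 lookahead=/ remaining=[/ ( id ) + id $]
Step 17: reduce T->F. Stack=[T] ptr=7 lookahead=/ remaining=[/ ( id ) + id $]
Step 18: shift /. Stack=[T /] ptr=8 lookahead=( remaining=[( id ) + id $]
Step 19: shift (. Stack=[T / (] ptr=9 lookahead=id remaining=[id ) + id $]
Step 20: shift id. Stack=[T / ( id] ptr=10 lookahead=) remaining=[) + id $]
Step 21: reduce F->id. Stack=[T / ( F] ptr=10 lookahead=) remaining=[) + id $]
Step 22: reduce T->F. Stack=[T / ( T] ptr=10 lookahead=) remaining=[) + id $]
Step 23: reduce E->T. Stack=[T / ( E] ptr=10 lookahead=) remaining=[) + id $]
Step 24: shift ). Stack=[T / ( E )] ptr=11 lookahead=+ remaining=[+ id $]
Step 25: reduce F->( E ). Stack=[T / F] ptr=11 lookahead=+ remaining=[+ id $]
Step 26: reduce T->T / F. Stack=[T] ptr=11 lookahead=+ remaining=[+ id $]
Step 27: reduce E->T. Stack=[E] ptr=11 lookahead=+ remaining=[+ id $]
Step 28: shift +. Stack=[E +] ptr=12 lookahead=id remaining=[id $]
Step 29: shift id. Stack=[E + id] ptr=13 lookahead=$ remaining=[$]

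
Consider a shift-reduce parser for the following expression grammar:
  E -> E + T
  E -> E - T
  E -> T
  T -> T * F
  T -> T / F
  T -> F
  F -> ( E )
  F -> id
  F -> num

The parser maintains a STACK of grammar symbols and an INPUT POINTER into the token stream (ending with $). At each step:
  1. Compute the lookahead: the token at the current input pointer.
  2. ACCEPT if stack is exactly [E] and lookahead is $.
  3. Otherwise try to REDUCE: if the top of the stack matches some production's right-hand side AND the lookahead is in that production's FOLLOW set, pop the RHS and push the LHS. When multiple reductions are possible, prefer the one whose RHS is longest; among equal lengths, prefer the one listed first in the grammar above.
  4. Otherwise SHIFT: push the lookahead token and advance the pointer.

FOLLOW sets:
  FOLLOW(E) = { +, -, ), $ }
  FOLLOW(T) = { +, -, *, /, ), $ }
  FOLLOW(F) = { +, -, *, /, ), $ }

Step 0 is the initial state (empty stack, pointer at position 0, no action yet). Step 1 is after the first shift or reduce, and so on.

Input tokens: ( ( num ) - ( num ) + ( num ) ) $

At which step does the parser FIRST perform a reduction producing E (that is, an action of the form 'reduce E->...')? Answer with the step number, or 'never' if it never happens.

Answer: 6

Derivation:
Step 1: shift (. Stack=[(] ptr=1 lookahead=( remaining=[( num ) - ( num ) + ( num ) ) $]
Step 2: shift (. Stack=[( (] ptr=2 lookahead=num remaining=[num ) - ( num ) + ( num ) ) $]
Step 3: shift num. Stack=[( ( num] ptr=3 lookahead=) remaining=[) - ( num ) + ( num ) ) $]
Step 4: reduce F->num. Stack=[( ( F] ptr=3 lookahead=) remaining=[) - ( num ) + ( num ) ) $]
Step 5: reduce T->F. Stack=[( ( T] ptr=3 lookahead=) remaining=[) - ( num ) + ( num ) ) $]
Step 6: reduce E->T. Stack=[( ( E] ptr=3 lookahead=) remaining=[) - ( num ) + ( num ) ) $]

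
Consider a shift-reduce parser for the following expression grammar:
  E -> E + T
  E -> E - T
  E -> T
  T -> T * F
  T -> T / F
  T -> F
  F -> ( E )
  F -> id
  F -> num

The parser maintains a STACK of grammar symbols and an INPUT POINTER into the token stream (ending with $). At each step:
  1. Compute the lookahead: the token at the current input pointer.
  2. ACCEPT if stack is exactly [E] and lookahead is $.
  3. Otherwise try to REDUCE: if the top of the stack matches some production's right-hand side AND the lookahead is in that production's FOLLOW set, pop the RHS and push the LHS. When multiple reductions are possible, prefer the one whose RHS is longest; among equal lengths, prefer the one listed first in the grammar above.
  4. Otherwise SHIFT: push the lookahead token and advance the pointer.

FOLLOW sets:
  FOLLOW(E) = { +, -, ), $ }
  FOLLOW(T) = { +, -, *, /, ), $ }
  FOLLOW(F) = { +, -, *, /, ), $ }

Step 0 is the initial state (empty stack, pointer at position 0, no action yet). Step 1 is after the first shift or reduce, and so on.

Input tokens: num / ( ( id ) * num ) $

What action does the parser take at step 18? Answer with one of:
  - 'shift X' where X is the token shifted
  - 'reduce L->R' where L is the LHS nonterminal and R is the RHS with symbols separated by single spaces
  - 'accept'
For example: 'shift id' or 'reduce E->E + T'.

Answer: reduce E->T

Derivation:
Step 1: shift num. Stack=[num] ptr=1 lookahead=/ remaining=[/ ( ( id ) * num ) $]
Step 2: reduce F->num. Stack=[F] ptr=1 lookahead=/ remaining=[/ ( ( id ) * num ) $]
Step 3: reduce T->F. Stack=[T] ptr=1 lookahead=/ remaining=[/ ( ( id ) * num ) $]
Step 4: shift /. Stack=[T /] ptr=2 lookahead=( remaining=[( ( id ) * num ) $]
Step 5: shift (. Stack=[T / (] ptr=3 lookahead=( remaining=[( id ) * num ) $]
Step 6: shift (. Stack=[T / ( (] ptr=4 lookahead=id remaining=[id ) * num ) $]
Step 7: shift id. Stack=[T / ( ( id] ptr=5 lookahead=) remaining=[) * num ) $]
Step 8: reduce F->id. Stack=[T / ( ( F] ptr=5 lookahead=) remaining=[) * num ) $]
Step 9: reduce T->F. Stack=[T / ( ( T] ptr=5 lookahead=) remaining=[) * num ) $]
Step 10: reduce E->T. Stack=[T / ( ( E] ptr=5 lookahead=) remaining=[) * num ) $]
Step 11: shift ). Stack=[T / ( ( E )] ptr=6 lookahead=* remaining=[* num ) $]
Step 12: reduce F->( E ). Stack=[T / ( F] ptr=6 lookahead=* remaining=[* num ) $]
Step 13: reduce T->F. Stack=[T / ( T] ptr=6 lookahead=* remaining=[* num ) $]
Step 14: shift *. Stack=[T / ( T *] ptr=7 lookahead=num remaining=[num ) $]
Step 15: shift num. Stack=[T / ( T * num] ptr=8 lookahead=) remaining=[) $]
Step 16: reduce F->num. Stack=[T / ( T * F] ptr=8 lookahead=) remaining=[) $]
Step 17: reduce T->T * F. Stack=[T / ( T] ptr=8 lookahead=) remaining=[) $]
Step 18: reduce E->T. Stack=[T / ( E] ptr=8 lookahead=) remaining=[) $]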